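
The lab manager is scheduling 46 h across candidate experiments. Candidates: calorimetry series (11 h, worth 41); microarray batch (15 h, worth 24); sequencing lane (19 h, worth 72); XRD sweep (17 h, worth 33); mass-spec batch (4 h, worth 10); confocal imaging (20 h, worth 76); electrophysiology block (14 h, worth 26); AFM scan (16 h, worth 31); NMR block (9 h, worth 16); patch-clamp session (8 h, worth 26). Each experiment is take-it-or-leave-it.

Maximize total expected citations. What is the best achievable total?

158

Ranking by ratio (expected citations/h): confocal imaging 3.80, sequencing lane 3.79, calorimetry series 3.73, patch-clamp session 3.25.
Best packing: sequencing lane + mass-spec batch + confocal imaging — 43 h, 158 total.
The spare 3 h is too small for any remaining experiment, and no exchange beats 158.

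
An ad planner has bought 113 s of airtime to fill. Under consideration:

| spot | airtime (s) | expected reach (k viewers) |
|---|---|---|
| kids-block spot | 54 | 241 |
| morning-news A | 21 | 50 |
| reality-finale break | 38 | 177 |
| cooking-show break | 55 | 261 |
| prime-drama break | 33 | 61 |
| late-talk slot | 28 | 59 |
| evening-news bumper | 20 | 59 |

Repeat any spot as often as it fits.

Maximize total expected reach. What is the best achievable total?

522

2×cooking-show break uses 110 of the 113 s and totals 522.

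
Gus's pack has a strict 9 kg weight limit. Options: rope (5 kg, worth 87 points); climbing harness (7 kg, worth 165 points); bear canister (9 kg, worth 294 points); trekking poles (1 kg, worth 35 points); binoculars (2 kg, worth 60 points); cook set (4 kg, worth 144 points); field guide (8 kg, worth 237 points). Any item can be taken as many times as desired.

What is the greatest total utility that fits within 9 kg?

323

The ratio ordering already packs tightly: trekking poles + 2×cook set, 9 kg, 323.
No other feasible combination exceeds 323.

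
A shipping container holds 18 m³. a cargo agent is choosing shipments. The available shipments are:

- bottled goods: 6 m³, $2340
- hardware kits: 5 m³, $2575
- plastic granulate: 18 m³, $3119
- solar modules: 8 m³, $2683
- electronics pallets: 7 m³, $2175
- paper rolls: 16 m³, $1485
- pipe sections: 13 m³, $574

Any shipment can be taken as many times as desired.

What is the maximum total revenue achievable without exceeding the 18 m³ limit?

7833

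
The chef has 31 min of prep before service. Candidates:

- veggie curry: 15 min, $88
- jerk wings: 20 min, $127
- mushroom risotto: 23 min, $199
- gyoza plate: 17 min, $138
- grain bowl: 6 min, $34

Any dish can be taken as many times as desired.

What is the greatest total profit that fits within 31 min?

Best packing: mushroom risotto + grain bowl — 29 min, 233 total.
Nothing else within 31 min beats 233.

233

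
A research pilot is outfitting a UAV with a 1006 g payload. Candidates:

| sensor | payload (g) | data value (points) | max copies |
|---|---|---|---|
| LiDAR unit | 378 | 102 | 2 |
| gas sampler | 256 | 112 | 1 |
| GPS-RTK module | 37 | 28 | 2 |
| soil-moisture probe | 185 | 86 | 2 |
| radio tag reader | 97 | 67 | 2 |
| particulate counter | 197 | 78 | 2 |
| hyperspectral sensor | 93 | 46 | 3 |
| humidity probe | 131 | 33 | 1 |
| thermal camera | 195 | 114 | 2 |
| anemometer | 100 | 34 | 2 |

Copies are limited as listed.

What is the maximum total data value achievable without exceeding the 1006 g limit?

568

By data value per g: GPS-RTK module 0.76, radio tag reader 0.69, thermal camera 0.58, hyperspectral sensor 0.49 lead.
Filling by ratio: 2×GPS-RTK module + 2×radio tag reader + 3×hyperspectral sensor + 2×thermal camera for 556, with 69 g left unused.
The 130 g tied up in GPS-RTK module and hyperspectral sensor is better spent on soil-moisture probe — total rises to 568 (992 g).
That's the maximum — no swap from here does better than 568.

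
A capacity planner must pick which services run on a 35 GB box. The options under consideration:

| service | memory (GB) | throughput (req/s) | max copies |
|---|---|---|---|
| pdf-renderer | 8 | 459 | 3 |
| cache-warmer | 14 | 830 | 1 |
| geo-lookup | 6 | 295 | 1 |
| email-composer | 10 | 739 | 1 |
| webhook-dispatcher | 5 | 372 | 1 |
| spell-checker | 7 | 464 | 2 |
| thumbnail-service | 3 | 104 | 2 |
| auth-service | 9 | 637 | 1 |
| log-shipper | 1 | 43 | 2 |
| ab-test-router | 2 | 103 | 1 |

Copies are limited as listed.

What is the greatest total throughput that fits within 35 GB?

2407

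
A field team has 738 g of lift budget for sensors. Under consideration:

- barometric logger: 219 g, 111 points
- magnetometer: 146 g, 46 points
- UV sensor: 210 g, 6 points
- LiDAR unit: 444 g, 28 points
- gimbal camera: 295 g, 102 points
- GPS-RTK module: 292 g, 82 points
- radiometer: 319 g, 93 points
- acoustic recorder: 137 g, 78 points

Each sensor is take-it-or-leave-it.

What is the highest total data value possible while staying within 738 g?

Ranking by ratio (data value/g): acoustic recorder 0.57, barometric logger 0.51, gimbal camera 0.35, magnetometer 0.32.
The ratio ordering already packs tightly: barometric logger + gimbal camera + acoustic recorder, 651 g, 291.
The closest alternative, barometric logger + radiometer + acoustic recorder, reaches only 282.

291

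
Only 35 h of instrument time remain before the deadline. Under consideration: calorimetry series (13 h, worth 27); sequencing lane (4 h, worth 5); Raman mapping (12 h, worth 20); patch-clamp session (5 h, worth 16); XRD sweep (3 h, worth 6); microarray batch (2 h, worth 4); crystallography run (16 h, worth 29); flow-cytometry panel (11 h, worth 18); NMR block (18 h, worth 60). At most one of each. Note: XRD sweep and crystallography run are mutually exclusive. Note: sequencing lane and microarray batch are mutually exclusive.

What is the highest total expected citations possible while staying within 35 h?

96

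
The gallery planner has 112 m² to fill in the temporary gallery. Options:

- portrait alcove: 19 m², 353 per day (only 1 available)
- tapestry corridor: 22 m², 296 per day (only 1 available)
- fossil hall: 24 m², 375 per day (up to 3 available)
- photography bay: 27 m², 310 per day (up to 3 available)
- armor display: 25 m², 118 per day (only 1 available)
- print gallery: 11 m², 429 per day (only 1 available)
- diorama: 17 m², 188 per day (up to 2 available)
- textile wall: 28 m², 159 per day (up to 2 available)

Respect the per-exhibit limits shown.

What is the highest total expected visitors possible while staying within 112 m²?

1908

Taking the top-ratio exhibits first gives portrait alcove + 3×fossil hall + print gallery for 1907 (102 m²).
The 24 m² tied up in fossil hall is better spent on 2×diorama — total rises to 1908 (112 m²).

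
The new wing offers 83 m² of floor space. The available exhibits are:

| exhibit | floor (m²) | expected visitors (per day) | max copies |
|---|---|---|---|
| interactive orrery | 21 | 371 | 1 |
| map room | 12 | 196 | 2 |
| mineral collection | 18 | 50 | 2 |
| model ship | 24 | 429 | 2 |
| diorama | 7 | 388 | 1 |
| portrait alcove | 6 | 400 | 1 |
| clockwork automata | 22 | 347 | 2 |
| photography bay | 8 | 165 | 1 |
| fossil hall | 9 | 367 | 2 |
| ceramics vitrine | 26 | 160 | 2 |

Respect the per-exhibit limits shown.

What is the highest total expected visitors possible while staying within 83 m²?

The ratio heuristic lands on map room + model ship + diorama + portrait alcove + photography bay + 2×fossil hall (2312) but leaves 8 m² idle.
Dropping map room and model ship frees 36 m²; slotting in interactive orrery + clockwork automata (43 m²) lifts the total to 2405 at 82 m².

2405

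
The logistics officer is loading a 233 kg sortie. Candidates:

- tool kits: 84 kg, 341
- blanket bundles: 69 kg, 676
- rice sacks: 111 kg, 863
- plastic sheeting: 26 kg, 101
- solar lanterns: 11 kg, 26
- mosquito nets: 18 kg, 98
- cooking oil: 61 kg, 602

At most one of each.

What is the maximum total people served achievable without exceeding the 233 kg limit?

1738

A density-first pass picks tool kits + blanket bundles + mosquito nets + cooking oil — 1717 at 232 kg.
Replace tool kits and cooking oil with rice sacks + plastic sheeting: the trade gains 21 net, giving 1738 at 224 kg.
An exhaustive check of the 128 subsets confirms 1738.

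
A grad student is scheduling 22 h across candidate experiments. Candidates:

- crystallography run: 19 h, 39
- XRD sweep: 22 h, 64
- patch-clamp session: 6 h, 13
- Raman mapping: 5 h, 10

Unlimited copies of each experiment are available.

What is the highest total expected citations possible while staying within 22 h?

64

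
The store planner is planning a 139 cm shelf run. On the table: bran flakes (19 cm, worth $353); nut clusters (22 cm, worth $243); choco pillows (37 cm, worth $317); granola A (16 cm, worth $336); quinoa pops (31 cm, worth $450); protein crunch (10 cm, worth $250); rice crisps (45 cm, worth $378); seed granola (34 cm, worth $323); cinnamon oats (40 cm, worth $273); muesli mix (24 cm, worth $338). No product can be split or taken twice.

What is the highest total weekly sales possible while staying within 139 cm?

2050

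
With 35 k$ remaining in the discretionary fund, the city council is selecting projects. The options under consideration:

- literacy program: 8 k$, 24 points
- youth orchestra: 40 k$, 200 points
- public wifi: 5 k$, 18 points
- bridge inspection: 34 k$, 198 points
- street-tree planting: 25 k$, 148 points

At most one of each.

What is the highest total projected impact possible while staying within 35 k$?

By projected impact per k$: street-tree planting 5.92, bridge inspection 5.82, youth orchestra 5.00 lead.
Greedy by ratio would take public wifi + street-tree planting: 30 k$ used, total 166.
Replace public wifi and street-tree planting with bridge inspection: the trade gains 32 net, giving 198 at 34 k$.
Nothing else within 35 k$ beats 198.

198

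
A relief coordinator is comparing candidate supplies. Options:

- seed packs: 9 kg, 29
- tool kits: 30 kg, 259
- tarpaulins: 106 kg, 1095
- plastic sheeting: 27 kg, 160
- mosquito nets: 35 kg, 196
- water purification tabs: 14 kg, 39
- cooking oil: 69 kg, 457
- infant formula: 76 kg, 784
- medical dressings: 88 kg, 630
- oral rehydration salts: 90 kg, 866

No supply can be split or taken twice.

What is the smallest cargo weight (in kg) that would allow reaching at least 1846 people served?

182

Look for the lowest-cargo combination reaching 1846.
tarpaulins + infant formula reaches 1879 using 182 kg.
Any bundle with less than 182 kg falls short of 1846.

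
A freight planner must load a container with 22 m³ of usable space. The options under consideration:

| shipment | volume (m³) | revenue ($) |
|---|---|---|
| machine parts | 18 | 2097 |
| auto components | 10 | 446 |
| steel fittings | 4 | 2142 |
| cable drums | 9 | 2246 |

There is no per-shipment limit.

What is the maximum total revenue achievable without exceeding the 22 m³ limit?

10710

Best packing: 5×steel fittings — 20 m³, 10710 total.
Every other selection either busts 22 m³ or fails to beat 10710.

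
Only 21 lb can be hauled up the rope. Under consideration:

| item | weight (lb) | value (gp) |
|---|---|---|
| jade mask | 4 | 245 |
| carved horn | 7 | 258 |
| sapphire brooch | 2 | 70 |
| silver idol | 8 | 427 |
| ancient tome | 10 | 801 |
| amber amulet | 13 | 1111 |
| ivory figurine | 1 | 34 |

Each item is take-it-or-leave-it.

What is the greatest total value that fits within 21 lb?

By value per lb: amber amulet 85.46, ancient tome 80.10, jade mask 61.25 lead.
Taking the top-ratio items first gives jade mask + sapphire brooch + amber amulet + ivory figurine for 1460 (20 lb).
Replace jade mask and sapphire brooch and ivory figurine with silver idol: the trade gains 78 net, giving 1538 at 21 lb.
Runner-up jade mask + sapphire brooch + amber amulet + ivory figurine tops out at 1460.

1538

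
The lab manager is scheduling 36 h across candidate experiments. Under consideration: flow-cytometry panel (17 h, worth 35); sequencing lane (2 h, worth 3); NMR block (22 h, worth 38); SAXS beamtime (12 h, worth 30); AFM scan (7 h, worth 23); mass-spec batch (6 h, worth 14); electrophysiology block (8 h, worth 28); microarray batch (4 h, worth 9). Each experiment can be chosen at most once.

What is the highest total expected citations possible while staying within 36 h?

98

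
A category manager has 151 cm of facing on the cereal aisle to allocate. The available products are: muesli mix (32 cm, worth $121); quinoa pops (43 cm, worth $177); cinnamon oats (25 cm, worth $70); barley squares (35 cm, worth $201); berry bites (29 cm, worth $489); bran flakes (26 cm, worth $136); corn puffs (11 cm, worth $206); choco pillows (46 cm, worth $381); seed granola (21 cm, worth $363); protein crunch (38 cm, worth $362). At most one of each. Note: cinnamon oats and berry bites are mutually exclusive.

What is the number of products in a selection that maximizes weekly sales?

5

Best achievable weekly sales is 1801.
One optimal bundle: berry bites + corn puffs + choco pillows + seed granola + protein crunch (145 cm).
Any selection reaching 1801 contains exactly 5 products.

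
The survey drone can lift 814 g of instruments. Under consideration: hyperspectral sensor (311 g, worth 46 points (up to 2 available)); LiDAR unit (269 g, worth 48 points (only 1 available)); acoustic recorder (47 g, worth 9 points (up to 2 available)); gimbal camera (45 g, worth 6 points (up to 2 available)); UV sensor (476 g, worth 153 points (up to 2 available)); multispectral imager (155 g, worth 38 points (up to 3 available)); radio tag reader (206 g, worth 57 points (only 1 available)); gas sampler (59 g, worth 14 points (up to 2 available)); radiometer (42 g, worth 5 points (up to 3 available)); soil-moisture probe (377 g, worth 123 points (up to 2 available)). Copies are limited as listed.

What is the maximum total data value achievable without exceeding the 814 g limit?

Taking gas sampler + 2×soil-moisture probe: 813 g used, 260 in data value.
The spare 1 g is too small for any remaining sensor, and no exchange beats 260.

260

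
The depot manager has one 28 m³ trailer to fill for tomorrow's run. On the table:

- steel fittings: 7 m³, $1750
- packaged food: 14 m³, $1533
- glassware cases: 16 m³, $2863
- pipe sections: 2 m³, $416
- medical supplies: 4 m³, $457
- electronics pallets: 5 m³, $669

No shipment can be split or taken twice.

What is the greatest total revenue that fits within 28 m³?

5282

By revenue per m³: steel fittings 250.00, pipe sections 208.00, glassware cases 178.94, electronics pallets 133.80 lead.
A density-first pass picks steel fittings + glassware cases + pipe sections — 5029 at 25 m³.
The 2 m³ tied up in pipe sections is better spent on electronics pallets — total rises to 5282 (28 m³).
The closest alternative, steel fittings + glassware cases + medical supplies, reaches only 5070.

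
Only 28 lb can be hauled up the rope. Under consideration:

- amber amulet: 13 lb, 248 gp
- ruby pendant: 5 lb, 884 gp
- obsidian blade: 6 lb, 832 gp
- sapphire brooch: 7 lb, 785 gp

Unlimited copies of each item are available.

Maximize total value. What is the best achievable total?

4420

Density check — ruby pendant 176.80, obsidian blade 138.67, sapphire brooch 112.14, amber amulet 19.08 are the best per lb.
The ratio ordering already packs tightly: 5×ruby pendant, 25 lb, 4420.
The spare 3 lb is too small for any remaining item, and no exchange beats 4420.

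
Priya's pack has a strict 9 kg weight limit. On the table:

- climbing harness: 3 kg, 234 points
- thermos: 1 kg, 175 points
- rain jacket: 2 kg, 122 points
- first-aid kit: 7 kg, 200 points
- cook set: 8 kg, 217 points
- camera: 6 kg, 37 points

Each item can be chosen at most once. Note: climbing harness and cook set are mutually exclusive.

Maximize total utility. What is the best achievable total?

Density check — thermos 175.00, climbing harness 78.00, rain jacket 61.00 are the best per kg.
Taking climbing harness + thermos + rain jacket: 6 kg used, 531 in utility.
An exhaustive check of the 64 subsets confirms 531.

531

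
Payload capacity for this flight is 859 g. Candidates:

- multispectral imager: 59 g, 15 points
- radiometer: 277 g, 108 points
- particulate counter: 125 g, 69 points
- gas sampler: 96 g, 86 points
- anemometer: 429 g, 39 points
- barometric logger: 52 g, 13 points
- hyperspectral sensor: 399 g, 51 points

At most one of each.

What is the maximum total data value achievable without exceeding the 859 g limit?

Taking multispectral imager + radiometer + particulate counter + gas sampler + barometric logger: 609 g used, 291 in data value.

291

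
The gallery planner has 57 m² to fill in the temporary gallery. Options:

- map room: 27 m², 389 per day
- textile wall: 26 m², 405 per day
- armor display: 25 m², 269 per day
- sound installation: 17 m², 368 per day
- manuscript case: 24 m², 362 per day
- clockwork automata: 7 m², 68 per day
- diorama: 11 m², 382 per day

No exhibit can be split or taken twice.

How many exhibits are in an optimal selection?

Best achievable expected visitors is 1155.
For example textile wall + sound installation + diorama achieves it, using 54 m².
Any selection reaching 1155 contains exactly 3 exhibits.

3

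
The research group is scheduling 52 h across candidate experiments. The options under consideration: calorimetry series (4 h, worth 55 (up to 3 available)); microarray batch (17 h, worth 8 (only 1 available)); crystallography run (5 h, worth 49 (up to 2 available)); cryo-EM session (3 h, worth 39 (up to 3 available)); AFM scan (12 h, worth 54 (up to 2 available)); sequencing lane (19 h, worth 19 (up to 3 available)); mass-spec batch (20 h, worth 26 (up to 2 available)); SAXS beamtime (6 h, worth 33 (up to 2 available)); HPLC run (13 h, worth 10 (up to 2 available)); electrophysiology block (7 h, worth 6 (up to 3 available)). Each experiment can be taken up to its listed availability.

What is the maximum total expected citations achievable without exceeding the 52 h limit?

By expected citations per h: calorimetry series 13.75, cryo-EM session 13.00, crystallography run 9.80, SAXS beamtime 5.50 lead.
A density-first pass picks 3×calorimetry series + 2×crystallography run + 3×cryo-EM session + 2×SAXS beamtime + electrophysiology block — 452 at 50 h.
Dropping SAXS beamtime and electrophysiology block frees 13 h; slotting in AFM scan (12 h) lifts the total to 467 at 49 h.

467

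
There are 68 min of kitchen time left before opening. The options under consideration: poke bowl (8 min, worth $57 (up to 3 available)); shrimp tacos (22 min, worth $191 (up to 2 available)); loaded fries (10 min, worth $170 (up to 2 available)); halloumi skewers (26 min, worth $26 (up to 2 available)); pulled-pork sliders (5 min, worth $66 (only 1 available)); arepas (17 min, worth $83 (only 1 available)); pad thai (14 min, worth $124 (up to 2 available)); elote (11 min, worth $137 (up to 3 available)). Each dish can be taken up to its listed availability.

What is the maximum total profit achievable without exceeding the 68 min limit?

875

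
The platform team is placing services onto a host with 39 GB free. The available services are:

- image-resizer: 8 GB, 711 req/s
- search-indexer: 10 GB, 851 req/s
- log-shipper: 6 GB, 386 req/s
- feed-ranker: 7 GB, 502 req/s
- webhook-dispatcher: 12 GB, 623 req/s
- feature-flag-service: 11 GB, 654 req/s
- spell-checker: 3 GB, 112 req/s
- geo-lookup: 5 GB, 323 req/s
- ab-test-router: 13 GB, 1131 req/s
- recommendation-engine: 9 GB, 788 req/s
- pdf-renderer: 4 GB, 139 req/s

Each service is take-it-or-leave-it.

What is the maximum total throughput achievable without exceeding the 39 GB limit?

The ratio heuristic lands on image-resizer + feed-ranker + ab-test-router + recommendation-engine (3132) but leaves 2 GB idle.
The 8 GB tied up in image-resizer is better spent on search-indexer — total rises to 3272 (39 GB).
The closest alternative, image-resizer + search-indexer + feed-ranker + ab-test-router, reaches only 3195.

3272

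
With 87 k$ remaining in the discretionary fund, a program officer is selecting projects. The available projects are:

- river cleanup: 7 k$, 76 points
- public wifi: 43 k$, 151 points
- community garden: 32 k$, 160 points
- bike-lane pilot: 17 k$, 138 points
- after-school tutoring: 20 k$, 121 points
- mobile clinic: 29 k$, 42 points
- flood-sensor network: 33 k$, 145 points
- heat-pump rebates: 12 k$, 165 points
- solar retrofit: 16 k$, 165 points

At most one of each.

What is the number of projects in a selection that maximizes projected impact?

5

Best achievable projected impact is 704.
river cleanup + community garden + bike-lane pilot + heat-pump rebates + solar retrofit hits 704 at 84 k$.
All optima have 5 projects.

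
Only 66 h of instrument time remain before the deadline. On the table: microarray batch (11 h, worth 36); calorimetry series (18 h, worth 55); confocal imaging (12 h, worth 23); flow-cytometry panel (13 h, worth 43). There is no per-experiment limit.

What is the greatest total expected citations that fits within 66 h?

216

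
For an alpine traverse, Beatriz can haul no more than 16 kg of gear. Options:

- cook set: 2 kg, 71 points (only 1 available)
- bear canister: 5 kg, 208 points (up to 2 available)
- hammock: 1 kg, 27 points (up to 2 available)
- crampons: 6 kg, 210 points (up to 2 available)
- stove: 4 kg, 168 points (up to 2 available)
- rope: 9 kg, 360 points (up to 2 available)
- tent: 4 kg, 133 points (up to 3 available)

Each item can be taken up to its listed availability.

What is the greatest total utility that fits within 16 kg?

655

A density-first pass picks cook set + bear canister + hammock + 2×stove — 642 at 16 kg.
Replace hammock and stove with bear canister: the trade gains 13 net, giving 655 at 16 kg.
No other feasible combination exceeds 655.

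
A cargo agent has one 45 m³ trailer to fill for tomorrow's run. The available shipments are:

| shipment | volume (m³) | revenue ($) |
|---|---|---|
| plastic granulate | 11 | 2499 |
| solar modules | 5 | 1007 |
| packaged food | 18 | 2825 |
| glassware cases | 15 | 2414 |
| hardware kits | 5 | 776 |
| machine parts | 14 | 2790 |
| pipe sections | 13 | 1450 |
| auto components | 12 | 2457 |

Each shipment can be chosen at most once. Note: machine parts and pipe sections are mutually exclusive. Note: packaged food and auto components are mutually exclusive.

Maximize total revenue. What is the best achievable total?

Density check — plastic granulate 227.18, auto components 204.75, solar modules 201.40, machine parts 199.29 are the best per m³.
The ratio ordering already packs tightly: plastic granulate + solar modules + machine parts + auto components, 42 m³, 8753.
The spare 3 m³ is too small for any remaining shipment, and no feasible exchange beats 8753.

8753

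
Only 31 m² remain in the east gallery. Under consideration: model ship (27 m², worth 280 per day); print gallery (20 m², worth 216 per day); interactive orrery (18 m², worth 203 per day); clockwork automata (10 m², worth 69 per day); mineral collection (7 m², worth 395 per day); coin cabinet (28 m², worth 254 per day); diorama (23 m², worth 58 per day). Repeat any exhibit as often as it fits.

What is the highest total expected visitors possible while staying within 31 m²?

1580

Ranking by ratio (expected visitors/m²): mineral collection 56.43, interactive orrery 11.28, print gallery 10.80, model ship 10.37.
Taking 4×mineral collection: 28 m² used, 1580 in expected visitors.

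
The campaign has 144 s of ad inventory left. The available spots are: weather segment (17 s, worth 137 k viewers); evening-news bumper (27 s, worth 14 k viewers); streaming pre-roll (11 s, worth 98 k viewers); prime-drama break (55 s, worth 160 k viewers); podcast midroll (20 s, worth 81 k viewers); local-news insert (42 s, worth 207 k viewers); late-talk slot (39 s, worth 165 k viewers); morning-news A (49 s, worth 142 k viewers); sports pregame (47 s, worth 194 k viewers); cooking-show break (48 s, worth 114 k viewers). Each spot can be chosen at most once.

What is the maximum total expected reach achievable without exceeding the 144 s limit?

717

The ratio heuristic lands on weather segment + streaming pre-roll + podcast midroll + local-news insert + late-talk slot (688) but leaves 15 s idle.
Replace late-talk slot with sports pregame: the trade gains 29 net, giving 717 at 137 s.
No other feasible combination exceeds 717.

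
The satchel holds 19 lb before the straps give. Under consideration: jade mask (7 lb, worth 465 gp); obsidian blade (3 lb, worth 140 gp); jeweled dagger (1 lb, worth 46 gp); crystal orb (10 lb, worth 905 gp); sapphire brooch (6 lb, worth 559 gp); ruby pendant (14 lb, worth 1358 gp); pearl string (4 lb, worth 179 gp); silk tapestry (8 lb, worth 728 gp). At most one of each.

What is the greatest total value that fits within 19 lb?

Taking the top-ratio items first gives obsidian blade + jeweled dagger + ruby pendant for 1544 (18 lb).
Dropping obsidian blade and ruby pendant frees 17 lb; slotting in crystal orb + silk tapestry (18 lb) lifts the total to 1679 at 19 lb.
The closest alternative, crystal orb + silk tapestry, reaches only 1633.

1679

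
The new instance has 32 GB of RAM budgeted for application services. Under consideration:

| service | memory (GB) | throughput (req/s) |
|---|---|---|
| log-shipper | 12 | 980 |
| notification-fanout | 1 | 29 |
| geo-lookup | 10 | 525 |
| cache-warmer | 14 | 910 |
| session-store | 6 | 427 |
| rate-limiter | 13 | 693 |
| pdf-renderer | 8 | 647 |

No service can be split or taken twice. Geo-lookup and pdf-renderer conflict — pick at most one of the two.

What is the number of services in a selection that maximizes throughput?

3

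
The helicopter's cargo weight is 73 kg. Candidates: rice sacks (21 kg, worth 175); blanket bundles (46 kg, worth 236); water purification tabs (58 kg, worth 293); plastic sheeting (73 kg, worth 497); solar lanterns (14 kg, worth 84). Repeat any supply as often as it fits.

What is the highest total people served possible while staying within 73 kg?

525

By people served per kg: rice sacks 8.33, plastic sheeting 6.81, solar lanterns 6.00, blanket bundles 5.13 lead.
3×rice sacks uses 63 of the 73 kg and totals 525.
No other feasible combination exceeds 525.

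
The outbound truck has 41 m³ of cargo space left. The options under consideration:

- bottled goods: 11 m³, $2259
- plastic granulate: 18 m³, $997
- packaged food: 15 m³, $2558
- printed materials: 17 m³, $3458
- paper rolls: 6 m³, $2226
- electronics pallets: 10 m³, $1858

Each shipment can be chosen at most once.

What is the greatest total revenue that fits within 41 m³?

A density-first pass picks bottled goods + printed materials + paper rolls — 7943 at 34 m³.
The 11 m³ tied up in bottled goods is better spent on packaged food — total rises to 8242 (38 m³).
Runner-up bottled goods + printed materials + paper rolls tops out at 7943.

8242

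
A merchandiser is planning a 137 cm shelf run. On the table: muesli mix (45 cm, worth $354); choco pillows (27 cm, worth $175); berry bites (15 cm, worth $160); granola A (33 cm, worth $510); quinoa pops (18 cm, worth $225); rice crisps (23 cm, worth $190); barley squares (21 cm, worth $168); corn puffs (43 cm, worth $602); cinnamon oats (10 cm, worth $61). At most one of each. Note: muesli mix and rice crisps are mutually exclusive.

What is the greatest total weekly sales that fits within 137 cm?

1687

Berry bites + granola A + quinoa pops + rice crisps + corn puffs uses 132 of the 137 cm and totals 1687.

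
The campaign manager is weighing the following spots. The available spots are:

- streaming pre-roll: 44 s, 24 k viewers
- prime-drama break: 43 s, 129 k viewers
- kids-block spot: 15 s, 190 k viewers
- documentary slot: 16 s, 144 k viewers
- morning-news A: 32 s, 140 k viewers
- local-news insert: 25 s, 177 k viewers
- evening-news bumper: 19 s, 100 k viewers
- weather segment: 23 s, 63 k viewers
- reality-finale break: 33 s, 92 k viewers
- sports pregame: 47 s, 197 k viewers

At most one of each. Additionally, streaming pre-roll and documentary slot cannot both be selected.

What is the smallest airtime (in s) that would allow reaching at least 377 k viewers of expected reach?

50

Look for the lowest-airtime combination reaching 377.
Taking kids-block spot + documentary slot + evening-news bumper gives 434 (≥ 377) for 50 s.
Below 50 s the best achievable stays under 377.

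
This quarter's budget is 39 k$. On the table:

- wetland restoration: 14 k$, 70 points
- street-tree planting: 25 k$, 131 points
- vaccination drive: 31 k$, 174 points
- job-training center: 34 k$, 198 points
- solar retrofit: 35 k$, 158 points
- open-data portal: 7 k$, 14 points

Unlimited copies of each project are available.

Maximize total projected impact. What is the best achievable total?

201

Filling by ratio: job-training center for 198, with 5 k$ left unused.
The 34 k$ tied up in job-training center is better spent on wetland restoration + street-tree planting — total rises to 201 (39 k$).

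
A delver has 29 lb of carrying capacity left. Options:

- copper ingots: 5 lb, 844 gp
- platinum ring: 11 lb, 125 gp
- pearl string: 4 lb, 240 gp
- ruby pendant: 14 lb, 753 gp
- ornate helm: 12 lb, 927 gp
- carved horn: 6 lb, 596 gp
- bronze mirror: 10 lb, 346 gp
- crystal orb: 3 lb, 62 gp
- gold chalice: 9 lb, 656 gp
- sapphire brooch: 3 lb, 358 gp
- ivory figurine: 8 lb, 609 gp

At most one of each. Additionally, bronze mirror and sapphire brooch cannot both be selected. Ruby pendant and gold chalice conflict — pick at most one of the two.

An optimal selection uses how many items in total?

Best achievable value is 2787.
One optimal bundle: copper ingots + ornate helm + carved horn + crystal orb + sapphire brooch (29 lb).
Every optimal selection uses 5 items.

5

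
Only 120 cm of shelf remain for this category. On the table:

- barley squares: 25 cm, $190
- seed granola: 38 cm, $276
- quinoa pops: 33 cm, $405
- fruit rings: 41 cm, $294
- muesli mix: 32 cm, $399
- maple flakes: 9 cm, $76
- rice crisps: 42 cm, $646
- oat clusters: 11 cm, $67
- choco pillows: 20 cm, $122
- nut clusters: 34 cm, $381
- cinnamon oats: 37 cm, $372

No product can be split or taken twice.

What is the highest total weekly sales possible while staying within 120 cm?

Ranking by ratio (weekly sales/cm): rice crisps 15.38, muesli mix 12.47, quinoa pops 12.27.
Taking quinoa pops + muesli mix + maple flakes + rice crisps: 116 cm used, 1526 in weekly sales.

1526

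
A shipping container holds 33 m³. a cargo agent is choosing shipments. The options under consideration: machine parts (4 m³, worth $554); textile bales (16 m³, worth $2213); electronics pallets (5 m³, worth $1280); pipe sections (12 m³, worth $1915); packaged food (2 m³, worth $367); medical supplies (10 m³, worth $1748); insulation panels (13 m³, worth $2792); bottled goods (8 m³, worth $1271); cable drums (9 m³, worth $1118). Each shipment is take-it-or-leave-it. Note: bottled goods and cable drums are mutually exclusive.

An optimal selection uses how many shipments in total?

4

Optimal total is 6374.
For example machine parts + electronics pallets + medical supplies + insulation panels achieves it, using 32 m³.
Any selection reaching 6374 contains exactly 4 shipments.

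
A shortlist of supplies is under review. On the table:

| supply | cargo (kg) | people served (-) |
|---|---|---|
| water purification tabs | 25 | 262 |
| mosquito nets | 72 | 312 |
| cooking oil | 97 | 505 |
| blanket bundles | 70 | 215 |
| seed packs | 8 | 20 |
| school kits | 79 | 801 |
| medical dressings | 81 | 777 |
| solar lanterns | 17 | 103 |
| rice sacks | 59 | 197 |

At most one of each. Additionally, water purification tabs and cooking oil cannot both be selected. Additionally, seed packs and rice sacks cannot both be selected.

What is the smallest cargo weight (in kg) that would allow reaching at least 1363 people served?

160

Minimise kg subject to total people served ≥ 1363.
Taking school kits + medical dressings gives 1578 (≥ 1363) for 160 kg.
No combination under 160 kg hits 1363.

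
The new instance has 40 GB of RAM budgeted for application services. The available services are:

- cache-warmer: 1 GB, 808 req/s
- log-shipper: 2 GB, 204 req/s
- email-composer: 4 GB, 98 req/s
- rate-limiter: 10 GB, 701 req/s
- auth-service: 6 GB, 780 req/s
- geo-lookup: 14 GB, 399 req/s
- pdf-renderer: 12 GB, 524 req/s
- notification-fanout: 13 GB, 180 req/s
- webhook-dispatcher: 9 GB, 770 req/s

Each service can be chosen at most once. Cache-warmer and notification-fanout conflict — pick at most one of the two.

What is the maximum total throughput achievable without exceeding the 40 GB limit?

3787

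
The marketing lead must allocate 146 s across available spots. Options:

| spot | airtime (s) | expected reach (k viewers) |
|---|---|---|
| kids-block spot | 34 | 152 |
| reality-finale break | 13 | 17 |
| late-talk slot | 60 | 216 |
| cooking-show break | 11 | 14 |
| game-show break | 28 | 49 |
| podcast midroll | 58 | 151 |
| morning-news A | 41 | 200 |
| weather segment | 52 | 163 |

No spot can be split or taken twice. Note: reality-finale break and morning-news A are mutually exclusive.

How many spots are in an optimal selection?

The maximum expected reach within 146 s is 582.
One optimal bundle: kids-block spot + late-talk slot + cooking-show break + morning-news A (146 s).
Every optimal selection uses 4 spots.

4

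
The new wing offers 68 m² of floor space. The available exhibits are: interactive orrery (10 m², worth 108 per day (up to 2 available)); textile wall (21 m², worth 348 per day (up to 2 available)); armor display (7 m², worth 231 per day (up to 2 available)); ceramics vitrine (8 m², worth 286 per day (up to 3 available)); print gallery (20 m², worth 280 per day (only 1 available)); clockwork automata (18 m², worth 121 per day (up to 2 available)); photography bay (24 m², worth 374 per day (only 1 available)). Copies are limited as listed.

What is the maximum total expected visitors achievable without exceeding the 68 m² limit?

1708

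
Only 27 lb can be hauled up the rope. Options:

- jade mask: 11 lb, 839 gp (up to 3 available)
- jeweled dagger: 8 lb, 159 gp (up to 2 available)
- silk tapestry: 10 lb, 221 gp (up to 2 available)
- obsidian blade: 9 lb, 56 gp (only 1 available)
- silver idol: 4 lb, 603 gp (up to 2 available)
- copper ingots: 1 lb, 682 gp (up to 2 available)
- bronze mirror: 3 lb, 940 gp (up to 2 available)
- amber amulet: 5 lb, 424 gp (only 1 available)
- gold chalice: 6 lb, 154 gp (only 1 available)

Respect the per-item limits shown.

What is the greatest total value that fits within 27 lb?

5289

Density check — copper ingots 682.00, bronze mirror 313.33, silver idol 150.75, amber amulet 84.80 are the best per lb.
A density-first pass picks 2×silver idol + 2×copper ingots + 2×bronze mirror + amber amulet + gold chalice — 5028 at 27 lb.
Replace amber amulet and gold chalice with jade mask: the trade gains 261 net, giving 5289 at 27 lb.
Nothing else within 27 lb beats 5289.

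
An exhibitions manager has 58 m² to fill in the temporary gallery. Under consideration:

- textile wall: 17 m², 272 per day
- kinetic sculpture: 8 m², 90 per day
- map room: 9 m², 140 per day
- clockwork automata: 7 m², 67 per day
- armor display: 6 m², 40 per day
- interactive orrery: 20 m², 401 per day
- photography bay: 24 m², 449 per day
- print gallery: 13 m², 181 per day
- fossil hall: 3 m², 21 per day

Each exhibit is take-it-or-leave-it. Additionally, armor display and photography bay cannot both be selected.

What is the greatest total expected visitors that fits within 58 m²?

Ranking by ratio (expected visitors/m²): interactive orrery 20.05, photography bay 18.71, textile wall 16.00.
Filling by ratio: map room + interactive orrery + photography bay + fossil hall for 1011, with 2 m² left unused.
Replace map room and fossil hall with print gallery: the trade gains 20 net, giving 1031 at 57 m².
No other feasible combination exceeds 1031.

1031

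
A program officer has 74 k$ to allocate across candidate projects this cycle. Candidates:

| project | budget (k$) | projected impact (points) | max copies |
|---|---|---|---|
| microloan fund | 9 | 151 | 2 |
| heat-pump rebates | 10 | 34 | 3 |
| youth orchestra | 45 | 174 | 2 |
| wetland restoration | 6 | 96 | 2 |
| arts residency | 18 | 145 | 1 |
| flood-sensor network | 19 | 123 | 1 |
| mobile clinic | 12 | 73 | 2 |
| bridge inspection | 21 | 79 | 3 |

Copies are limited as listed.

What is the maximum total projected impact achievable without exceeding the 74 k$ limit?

By projected impact per k$: microloan fund 16.78, wetland restoration 16.00, arts residency 8.06, flood-sensor network 6.47 lead.
Taking the top-ratio projects first gives 2×microloan fund + 2×wetland restoration + arts residency + flood-sensor network for 762 (67 k$).
Replace flood-sensor network with 2×mobile clinic: the trade gains 23 net, giving 785 at 72 k$.
The spare 2 k$ is too small for any remaining project, and no exchange beats 785.

785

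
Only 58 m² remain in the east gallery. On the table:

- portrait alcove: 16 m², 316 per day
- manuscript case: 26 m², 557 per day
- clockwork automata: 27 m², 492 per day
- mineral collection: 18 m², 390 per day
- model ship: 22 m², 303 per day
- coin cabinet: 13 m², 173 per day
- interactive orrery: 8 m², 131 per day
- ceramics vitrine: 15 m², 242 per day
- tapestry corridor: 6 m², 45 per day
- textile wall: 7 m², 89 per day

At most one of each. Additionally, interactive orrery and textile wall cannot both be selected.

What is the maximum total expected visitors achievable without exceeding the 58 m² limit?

Taking manuscript case + mineral collection + interactive orrery + tapestry corridor: 58 m² used, 1123 in expected visitors.
The closest alternative, manuscript case + mineral collection + coin cabinet, reaches only 1120.

1123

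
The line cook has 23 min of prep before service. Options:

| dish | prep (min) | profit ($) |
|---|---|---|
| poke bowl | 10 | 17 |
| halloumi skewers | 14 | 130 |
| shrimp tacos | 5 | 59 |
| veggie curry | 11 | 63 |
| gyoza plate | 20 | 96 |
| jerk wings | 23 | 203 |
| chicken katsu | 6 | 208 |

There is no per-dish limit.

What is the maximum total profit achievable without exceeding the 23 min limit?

Density check — chicken katsu 34.67, shrimp tacos 11.80, halloumi skewers 9.29, jerk wings 8.83 are the best per min.
Shrimp tacos + 3×chicken katsu uses 23 of the 23 min and totals 683.

683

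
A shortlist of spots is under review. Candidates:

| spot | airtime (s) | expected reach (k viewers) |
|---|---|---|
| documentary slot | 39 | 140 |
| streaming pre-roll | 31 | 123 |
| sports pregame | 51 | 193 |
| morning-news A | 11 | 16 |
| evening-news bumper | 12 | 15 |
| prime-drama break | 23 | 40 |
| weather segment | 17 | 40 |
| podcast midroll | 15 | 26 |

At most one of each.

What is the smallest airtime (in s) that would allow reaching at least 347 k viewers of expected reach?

99

Minimise s subject to total expected reach ≥ 347.
streaming pre-roll + sports pregame + weather segment reaches 356 using 99 s.
Any bundle with less than 99 s falls short of 347.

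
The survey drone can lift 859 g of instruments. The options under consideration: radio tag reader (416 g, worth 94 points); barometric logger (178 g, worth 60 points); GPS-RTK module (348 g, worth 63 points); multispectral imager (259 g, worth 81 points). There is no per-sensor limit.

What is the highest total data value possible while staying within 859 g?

Taking the top-ratio sensors first gives 4×barometric logger for 240 (712 g).
The 178 g tied up in barometric logger is better spent on multispectral imager — total rises to 261 (793 g).
Nothing else within 859 g beats 261.

261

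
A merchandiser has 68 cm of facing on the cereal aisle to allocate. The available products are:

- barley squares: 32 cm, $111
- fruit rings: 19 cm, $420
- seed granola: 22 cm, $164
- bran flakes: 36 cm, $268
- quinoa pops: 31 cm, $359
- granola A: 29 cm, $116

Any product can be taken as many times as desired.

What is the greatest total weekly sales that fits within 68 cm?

1260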